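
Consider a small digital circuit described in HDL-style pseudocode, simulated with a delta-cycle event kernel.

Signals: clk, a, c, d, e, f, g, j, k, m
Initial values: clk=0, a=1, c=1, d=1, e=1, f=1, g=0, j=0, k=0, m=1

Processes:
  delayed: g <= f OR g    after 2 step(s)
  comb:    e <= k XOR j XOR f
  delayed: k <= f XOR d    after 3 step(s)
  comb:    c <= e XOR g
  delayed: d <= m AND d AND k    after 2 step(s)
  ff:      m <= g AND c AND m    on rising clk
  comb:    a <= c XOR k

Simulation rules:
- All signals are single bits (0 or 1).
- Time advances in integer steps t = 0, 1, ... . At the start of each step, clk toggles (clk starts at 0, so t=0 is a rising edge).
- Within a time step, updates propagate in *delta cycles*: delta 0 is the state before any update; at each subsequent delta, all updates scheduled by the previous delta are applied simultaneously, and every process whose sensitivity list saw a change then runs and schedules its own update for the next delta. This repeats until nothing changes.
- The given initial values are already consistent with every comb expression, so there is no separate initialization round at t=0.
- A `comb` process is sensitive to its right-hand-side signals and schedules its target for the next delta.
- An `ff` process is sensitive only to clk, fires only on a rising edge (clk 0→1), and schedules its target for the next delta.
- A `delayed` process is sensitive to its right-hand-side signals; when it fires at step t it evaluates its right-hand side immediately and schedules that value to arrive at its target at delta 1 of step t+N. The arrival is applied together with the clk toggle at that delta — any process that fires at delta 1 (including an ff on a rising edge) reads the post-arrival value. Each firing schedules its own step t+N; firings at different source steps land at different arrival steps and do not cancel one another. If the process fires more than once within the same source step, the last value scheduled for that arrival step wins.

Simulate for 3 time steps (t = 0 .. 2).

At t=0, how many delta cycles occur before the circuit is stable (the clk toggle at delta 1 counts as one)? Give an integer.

2

[bits: c,k,j,g,d,m,e,a,f,clk]
t=0: Δ0=1000111110 Δ1=1000111111 Δ2=1000101111 | 2Δ
t=1: Δ0=1000101111 Δ1=1000101110 | 1Δ
t=2: Δ0=1000101110 Δ1=1000001111 | 1Δ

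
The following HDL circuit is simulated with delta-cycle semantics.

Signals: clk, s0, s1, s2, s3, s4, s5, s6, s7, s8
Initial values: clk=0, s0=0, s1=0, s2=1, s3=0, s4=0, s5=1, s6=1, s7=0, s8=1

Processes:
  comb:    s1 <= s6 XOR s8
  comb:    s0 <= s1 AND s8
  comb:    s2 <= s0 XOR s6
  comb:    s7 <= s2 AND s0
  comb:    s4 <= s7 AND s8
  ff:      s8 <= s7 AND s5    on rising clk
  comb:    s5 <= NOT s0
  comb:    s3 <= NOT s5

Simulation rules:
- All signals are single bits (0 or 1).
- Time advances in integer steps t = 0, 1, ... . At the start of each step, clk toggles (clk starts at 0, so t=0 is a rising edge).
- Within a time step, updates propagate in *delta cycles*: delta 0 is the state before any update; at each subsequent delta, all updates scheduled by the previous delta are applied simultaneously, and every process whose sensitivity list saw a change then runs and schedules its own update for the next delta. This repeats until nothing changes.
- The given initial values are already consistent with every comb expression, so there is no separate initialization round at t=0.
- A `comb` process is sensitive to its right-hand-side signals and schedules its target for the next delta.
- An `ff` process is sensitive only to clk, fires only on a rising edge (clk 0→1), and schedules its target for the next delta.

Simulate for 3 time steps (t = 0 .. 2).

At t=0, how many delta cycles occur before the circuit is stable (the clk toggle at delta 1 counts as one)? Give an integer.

3

t=0 Δ0: s7=0 s8=1 s3=0 s2=1 s0=0 s6=1 clk=0 s5=1 s4=0 s1=0
  Δ1: clk:0→1
  Δ2: s8:1→0
  Δ3: s1:0→1
  (3Δ to stable)
t=1 Δ0: s7=0 s8=0 s3=0 s2=1 s0=0 s6=1 clk=1 s5=1 s4=0 s1=1
  Δ1: clk:1→0
  (1Δ to stable)
t=2 Δ0: s7=0 s8=0 s3=0 s2=1 s0=0 s6=1 clk=0 s5=1 s4=0 s1=1
  Δ1: clk:0→1
  (1Δ to stable)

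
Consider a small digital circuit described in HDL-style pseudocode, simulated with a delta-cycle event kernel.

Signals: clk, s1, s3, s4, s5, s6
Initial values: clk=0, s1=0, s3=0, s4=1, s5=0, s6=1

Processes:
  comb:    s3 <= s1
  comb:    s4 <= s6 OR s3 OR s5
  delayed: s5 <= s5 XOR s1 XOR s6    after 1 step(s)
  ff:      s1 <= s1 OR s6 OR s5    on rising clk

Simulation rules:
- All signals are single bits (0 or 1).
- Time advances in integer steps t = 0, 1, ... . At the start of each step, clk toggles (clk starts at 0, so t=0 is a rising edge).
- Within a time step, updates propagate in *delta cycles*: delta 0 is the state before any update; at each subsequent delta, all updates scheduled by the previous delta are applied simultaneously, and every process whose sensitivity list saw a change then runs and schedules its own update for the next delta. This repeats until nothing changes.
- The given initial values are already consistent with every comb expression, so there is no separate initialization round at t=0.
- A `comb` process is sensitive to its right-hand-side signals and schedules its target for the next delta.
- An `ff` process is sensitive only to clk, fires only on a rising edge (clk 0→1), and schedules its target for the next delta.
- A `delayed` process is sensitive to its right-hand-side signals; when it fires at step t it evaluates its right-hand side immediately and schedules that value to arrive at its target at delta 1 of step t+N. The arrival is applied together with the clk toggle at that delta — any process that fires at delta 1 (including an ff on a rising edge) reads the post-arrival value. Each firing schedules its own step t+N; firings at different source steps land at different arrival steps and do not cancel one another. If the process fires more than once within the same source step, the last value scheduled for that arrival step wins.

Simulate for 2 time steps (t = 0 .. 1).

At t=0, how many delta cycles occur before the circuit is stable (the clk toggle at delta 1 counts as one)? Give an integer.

3

[bits: s4,s6,s1,s5,clk,s3]
t=0: Δ0=110000 Δ1=110010 Δ2=111010 Δ3=111011 | 3Δ
t=1: Δ0=111011 Δ1=111001 | 1Δ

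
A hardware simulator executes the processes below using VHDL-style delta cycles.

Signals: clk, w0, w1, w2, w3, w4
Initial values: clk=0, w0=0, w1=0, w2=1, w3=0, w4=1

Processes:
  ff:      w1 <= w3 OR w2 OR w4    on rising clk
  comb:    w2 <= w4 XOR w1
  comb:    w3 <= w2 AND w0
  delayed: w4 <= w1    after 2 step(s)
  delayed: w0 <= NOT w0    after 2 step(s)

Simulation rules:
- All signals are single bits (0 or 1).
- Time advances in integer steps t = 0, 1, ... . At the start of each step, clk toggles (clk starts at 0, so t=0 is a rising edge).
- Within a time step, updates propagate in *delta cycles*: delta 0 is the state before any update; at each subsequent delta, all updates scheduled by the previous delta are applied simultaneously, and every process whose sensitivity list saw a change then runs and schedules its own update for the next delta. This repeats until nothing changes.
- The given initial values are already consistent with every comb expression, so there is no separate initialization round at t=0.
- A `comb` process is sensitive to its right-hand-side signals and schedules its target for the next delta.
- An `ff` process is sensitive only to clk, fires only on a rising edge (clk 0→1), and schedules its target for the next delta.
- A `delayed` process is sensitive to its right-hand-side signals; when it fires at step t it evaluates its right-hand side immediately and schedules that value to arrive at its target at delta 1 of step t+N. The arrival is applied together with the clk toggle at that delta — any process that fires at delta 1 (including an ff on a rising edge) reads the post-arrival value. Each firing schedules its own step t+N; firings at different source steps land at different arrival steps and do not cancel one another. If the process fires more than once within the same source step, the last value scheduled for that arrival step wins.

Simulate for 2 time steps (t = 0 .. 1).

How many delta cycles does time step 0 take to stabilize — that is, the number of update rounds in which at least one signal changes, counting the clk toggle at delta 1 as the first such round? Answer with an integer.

t0.Δ0 w0=0 w2=1 w1=0 w4=1 w3=0 clk=0
t0.Δ1 w0=0 w2=1 w1=0 w4=1 w3=0 clk=1
t0.Δ2 w0=0 w2=1 w1=1 w4=1 w3=0 clk=1
t0.Δ3 w0=0 w2=0 w1=1 w4=1 w3=0 clk=1
t1.Δ0 w0=0 w2=0 w1=1 w4=1 w3=0 clk=1
t1.Δ1 w0=0 w2=0 w1=1 w4=1 w3=0 clk=0

3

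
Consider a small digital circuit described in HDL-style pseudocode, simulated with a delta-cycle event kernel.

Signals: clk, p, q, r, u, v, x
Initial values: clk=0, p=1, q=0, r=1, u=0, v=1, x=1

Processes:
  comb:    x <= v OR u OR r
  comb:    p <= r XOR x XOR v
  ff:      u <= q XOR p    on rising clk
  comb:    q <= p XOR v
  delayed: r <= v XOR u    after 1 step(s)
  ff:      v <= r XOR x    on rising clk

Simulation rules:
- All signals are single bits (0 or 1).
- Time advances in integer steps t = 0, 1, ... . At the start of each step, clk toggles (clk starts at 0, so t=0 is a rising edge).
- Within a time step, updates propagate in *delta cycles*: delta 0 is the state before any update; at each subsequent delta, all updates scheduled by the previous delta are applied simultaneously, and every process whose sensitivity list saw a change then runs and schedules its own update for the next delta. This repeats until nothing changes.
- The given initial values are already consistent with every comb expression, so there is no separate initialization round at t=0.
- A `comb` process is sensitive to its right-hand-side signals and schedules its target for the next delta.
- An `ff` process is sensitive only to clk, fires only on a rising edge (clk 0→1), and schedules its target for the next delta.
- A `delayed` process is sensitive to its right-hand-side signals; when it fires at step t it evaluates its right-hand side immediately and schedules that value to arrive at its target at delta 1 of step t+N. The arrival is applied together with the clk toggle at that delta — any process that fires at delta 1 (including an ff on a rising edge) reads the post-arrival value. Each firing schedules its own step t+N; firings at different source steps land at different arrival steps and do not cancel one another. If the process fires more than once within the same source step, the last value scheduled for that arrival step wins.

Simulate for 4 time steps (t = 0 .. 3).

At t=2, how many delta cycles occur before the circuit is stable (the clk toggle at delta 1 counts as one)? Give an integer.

2

t0.Δ0 x=1 p=1 q=0 r=1 u=0 clk=0 v=1
t0.Δ1 x=1 p=1 q=0 r=1 u=0 clk=1 v=1
t0.Δ2 x=1 p=1 q=0 r=1 u=1 clk=1 v=0
t0.Δ3 x=1 p=0 q=1 r=1 u=1 clk=1 v=0
t0.Δ4 x=1 p=0 q=0 r=1 u=1 clk=1 v=0
t1.Δ0 x=1 p=0 q=0 r=1 u=1 clk=1 v=0
t1.Δ1 x=1 p=0 q=0 r=1 u=1 clk=0 v=0
t2.Δ0 x=1 p=0 q=0 r=1 u=1 clk=0 v=0
t2.Δ1 x=1 p=0 q=0 r=1 u=1 clk=1 v=0
t2.Δ2 x=1 p=0 q=0 r=1 u=0 clk=1 v=0
t3.Δ0 x=1 p=0 q=0 r=1 u=0 clk=1 v=0
t3.Δ1 x=1 p=0 q=0 r=0 u=0 clk=0 v=0
t3.Δ2 x=0 p=1 q=0 r=0 u=0 clk=0 v=0
t3.Δ3 x=0 p=0 q=1 r=0 u=0 clk=0 v=0
t3.Δ4 x=0 p=0 q=0 r=0 u=0 clk=0 v=0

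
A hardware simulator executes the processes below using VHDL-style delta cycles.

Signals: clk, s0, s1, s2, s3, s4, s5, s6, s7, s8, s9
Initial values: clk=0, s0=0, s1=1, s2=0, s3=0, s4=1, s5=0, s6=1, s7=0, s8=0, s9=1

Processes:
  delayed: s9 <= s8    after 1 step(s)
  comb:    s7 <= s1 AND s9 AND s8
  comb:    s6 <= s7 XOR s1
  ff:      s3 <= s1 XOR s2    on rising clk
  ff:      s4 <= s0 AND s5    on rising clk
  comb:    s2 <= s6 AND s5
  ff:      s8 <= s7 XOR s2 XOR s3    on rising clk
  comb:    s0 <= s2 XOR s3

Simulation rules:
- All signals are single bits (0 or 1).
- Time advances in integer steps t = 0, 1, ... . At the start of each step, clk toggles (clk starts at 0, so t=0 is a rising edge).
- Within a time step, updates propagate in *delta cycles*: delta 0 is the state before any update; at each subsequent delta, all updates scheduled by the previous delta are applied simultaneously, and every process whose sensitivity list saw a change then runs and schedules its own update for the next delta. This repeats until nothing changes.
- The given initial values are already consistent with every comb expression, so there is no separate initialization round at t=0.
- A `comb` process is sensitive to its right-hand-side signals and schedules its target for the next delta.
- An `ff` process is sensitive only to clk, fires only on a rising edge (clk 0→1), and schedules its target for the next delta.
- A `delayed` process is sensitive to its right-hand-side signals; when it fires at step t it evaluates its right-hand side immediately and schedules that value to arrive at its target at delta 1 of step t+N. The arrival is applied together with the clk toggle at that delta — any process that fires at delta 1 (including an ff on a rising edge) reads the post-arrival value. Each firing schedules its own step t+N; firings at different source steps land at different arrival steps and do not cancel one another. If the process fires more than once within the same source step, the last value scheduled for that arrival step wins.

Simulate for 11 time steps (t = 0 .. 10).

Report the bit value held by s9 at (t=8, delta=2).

[bits: s8,s6,s3,s5,s0,s2,s4,clk,s7,s1,s9]
t=0: Δ0=01000010011 Δ1=01000011011 Δ2=01100001011 Δ3=01101001011 | 3Δ
t=1: Δ0=01101001011 Δ1=01101000011 | 1Δ
t=2: Δ0=01101000011 Δ1=01101001011 Δ2=11101001011 Δ3=11101001111 Δ4=10101001111 | 4Δ
t=3: Δ0=10101001111 Δ1=10101000111 | 1Δ
t=4: Δ0=10101000111 Δ1=10101001111 Δ2=00101001111 Δ3=00101001011 Δ4=01101001011 | 4Δ
t=5: Δ0=01101001011 Δ1=01101000010 | 1Δ
t=6: Δ0=01101000010 Δ1=01101001010 Δ2=11101001010 | 2Δ
t=7: Δ0=11101001010 Δ1=11101000011 Δ2=11101000111 Δ3=10101000111 | 3Δ
t=8: Δ0=10101000111 Δ1=10101001111 Δ2=00101001111 Δ3=00101001011 Δ4=01101001011 | 4Δ
t=9: Δ0=01101001011 Δ1=01101000010 | 1Δ
t=10: Δ0=01101000010 Δ1=01101001010 Δ2=11101001010 | 2Δ

1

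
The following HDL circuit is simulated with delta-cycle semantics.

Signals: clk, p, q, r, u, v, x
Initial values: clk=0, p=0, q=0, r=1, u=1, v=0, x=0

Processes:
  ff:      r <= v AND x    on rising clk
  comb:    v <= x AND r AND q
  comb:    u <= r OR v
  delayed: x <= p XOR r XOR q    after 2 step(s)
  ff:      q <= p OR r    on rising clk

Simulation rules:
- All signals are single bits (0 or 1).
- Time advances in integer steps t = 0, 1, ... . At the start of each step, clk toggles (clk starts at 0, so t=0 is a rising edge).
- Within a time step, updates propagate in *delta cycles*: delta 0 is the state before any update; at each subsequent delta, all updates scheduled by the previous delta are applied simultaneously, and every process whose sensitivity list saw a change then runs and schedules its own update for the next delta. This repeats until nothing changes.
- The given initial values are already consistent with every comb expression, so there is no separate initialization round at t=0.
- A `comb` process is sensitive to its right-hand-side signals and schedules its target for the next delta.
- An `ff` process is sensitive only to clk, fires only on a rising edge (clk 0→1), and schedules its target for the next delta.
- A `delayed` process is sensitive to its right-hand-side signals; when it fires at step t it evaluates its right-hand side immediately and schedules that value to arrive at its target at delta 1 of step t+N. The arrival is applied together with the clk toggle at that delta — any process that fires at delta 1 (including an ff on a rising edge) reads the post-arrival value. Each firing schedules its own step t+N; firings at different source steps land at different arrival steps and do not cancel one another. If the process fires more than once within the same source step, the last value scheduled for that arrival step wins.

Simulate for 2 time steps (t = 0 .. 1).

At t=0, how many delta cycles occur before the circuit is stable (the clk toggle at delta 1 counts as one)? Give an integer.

t0.Δ0 x=0 v=0 u=1 q=0 p=0 clk=0 r=1
t0.Δ1 x=0 v=0 u=1 q=0 p=0 clk=1 r=1
t0.Δ2 x=0 v=0 u=1 q=1 p=0 clk=1 r=0
t0.Δ3 x=0 v=0 u=0 q=1 p=0 clk=1 r=0
t1.Δ0 x=0 v=0 u=0 q=1 p=0 clk=1 r=0
t1.Δ1 x=0 v=0 u=0 q=1 p=0 clk=0 r=0

3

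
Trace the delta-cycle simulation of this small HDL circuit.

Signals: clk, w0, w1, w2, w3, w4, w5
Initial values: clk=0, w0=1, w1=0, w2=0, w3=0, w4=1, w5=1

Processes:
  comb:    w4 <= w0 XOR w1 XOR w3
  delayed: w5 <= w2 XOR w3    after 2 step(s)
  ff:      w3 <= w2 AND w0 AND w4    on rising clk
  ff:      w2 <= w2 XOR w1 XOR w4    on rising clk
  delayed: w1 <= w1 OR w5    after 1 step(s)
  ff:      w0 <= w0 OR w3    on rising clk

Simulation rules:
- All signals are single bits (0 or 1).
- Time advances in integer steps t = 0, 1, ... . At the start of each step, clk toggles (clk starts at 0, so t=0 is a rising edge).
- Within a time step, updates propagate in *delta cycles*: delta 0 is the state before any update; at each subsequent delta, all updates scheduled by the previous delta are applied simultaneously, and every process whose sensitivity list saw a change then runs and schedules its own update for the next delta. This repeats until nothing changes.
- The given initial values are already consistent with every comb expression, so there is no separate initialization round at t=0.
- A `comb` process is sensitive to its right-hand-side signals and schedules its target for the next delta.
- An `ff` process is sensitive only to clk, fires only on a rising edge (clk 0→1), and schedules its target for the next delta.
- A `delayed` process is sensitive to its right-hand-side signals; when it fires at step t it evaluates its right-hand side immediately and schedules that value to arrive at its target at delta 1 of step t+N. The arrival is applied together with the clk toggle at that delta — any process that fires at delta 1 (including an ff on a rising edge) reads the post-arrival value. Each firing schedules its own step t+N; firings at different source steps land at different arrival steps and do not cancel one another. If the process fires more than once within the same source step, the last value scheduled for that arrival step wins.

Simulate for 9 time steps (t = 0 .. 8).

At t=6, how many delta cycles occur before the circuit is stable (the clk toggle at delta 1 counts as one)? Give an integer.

2

t0.Δ0 w3=0 w5=1 w2=0 clk=0 w1=0 w0=1 w4=1
t0.Δ1 w3=0 w5=1 w2=0 clk=1 w1=0 w0=1 w4=1
t0.Δ2 w3=0 w5=1 w2=1 clk=1 w1=0 w0=1 w4=1
t1.Δ0 w3=0 w5=1 w2=1 clk=1 w1=0 w0=1 w4=1
t1.Δ1 w3=0 w5=1 w2=1 clk=0 w1=0 w0=1 w4=1
t2.Δ0 w3=0 w5=1 w2=1 clk=0 w1=0 w0=1 w4=1
t2.Δ1 w3=0 w5=1 w2=1 clk=1 w1=0 w0=1 w4=1
t2.Δ2 w3=1 w5=1 w2=0 clk=1 w1=0 w0=1 w4=1
t2.Δ3 w3=1 w5=1 w2=0 clk=1 w1=0 w0=1 w4=0
t3.Δ0 w3=1 w5=1 w2=0 clk=1 w1=0 w0=1 w4=0
t3.Δ1 w3=1 w5=1 w2=0 clk=0 w1=0 w0=1 w4=0
t4.Δ0 w3=1 w5=1 w2=0 clk=0 w1=0 w0=1 w4=0
t4.Δ1 w3=1 w5=1 w2=0 clk=1 w1=0 w0=1 w4=0
t4.Δ2 w3=0 w5=1 w2=0 clk=1 w1=0 w0=1 w4=0
t4.Δ3 w3=0 w5=1 w2=0 clk=1 w1=0 w0=1 w4=1
t5.Δ0 w3=0 w5=1 w2=0 clk=1 w1=0 w0=1 w4=1
t5.Δ1 w3=0 w5=1 w2=0 clk=0 w1=0 w0=1 w4=1
t6.Δ0 w3=0 w5=1 w2=0 clk=0 w1=0 w0=1 w4=1
t6.Δ1 w3=0 w5=0 w2=0 clk=1 w1=0 w0=1 w4=1
t6.Δ2 w3=0 w5=0 w2=1 clk=1 w1=0 w0=1 w4=1
t7.Δ0 w3=0 w5=0 w2=1 clk=1 w1=0 w0=1 w4=1
t7.Δ1 w3=0 w5=0 w2=1 clk=0 w1=0 w0=1 w4=1
t8.Δ0 w3=0 w5=0 w2=1 clk=0 w1=0 w0=1 w4=1
t8.Δ1 w3=0 w5=1 w2=1 clk=1 w1=0 w0=1 w4=1
t8.Δ2 w3=1 w5=1 w2=0 clk=1 w1=0 w0=1 w4=1
t8.Δ3 w3=1 w5=1 w2=0 clk=1 w1=0 w0=1 w4=0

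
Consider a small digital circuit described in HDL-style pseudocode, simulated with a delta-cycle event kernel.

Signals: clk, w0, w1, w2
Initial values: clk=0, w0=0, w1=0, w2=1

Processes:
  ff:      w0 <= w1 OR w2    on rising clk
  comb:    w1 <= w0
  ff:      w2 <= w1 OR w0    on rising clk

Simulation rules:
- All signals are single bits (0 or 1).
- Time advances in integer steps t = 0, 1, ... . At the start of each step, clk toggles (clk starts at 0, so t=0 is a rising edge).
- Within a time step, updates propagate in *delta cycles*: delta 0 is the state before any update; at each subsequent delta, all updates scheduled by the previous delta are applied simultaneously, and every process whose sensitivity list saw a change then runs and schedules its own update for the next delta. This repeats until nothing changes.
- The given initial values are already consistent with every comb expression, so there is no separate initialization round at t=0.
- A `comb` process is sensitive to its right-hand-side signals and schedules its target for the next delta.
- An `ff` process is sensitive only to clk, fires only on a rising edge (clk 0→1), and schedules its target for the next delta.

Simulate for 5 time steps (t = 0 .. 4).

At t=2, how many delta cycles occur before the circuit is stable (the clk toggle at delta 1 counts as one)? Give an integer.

2

t0.Δ0 w0=0 w2=1 w1=0 clk=0
t0.Δ1 w0=0 w2=1 w1=0 clk=1
t0.Δ2 w0=1 w2=0 w1=0 clk=1
t0.Δ3 w0=1 w2=0 w1=1 clk=1
t1.Δ0 w0=1 w2=0 w1=1 clk=1
t1.Δ1 w0=1 w2=0 w1=1 clk=0
t2.Δ0 w0=1 w2=0 w1=1 clk=0
t2.Δ1 w0=1 w2=0 w1=1 clk=1
t2.Δ2 w0=1 w2=1 w1=1 clk=1
t3.Δ0 w0=1 w2=1 w1=1 clk=1
t3.Δ1 w0=1 w2=1 w1=1 clk=0
t4.Δ0 w0=1 w2=1 w1=1 clk=0
t4.Δ1 w0=1 w2=1 w1=1 clk=1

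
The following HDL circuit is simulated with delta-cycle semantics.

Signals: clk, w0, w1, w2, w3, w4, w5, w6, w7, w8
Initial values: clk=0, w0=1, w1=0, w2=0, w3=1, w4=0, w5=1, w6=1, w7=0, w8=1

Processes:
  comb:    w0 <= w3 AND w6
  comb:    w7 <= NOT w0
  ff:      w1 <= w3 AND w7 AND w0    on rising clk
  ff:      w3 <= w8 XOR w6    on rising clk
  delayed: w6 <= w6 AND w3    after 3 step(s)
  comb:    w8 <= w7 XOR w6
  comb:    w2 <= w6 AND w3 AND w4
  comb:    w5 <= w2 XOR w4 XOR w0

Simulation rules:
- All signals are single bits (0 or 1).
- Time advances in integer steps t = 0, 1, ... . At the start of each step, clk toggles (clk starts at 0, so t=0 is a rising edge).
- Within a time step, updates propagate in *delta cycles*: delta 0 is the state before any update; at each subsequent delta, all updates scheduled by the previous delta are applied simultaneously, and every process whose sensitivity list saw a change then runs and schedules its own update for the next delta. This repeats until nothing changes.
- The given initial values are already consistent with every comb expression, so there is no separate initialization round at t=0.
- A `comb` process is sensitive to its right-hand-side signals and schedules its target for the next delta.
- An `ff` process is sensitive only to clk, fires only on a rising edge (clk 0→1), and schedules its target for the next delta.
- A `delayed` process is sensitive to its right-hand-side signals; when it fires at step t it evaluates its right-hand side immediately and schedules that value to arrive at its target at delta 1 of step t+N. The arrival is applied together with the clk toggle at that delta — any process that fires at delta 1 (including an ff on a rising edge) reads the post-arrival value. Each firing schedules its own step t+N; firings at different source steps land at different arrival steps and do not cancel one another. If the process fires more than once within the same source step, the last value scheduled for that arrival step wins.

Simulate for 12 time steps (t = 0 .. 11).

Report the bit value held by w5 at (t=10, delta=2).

t0.Δ0 w1=0 w0=1 w6=1 w5=1 w3=1 w2=0 w4=0 w7=0 w8=1 clk=0
t0.Δ1 w1=0 w0=1 w6=1 w5=1 w3=1 w2=0 w4=0 w7=0 w8=1 clk=1
t0.Δ2 w1=0 w0=1 w6=1 w5=1 w3=0 w2=0 w4=0 w7=0 w8=1 clk=1
t0.Δ3 w1=0 w0=0 w6=1 w5=1 w3=0 w2=0 w4=0 w7=0 w8=1 clk=1
t0.Δ4 w1=0 w0=0 w6=1 w5=0 w3=0 w2=0 w4=0 w7=1 w8=1 clk=1
t0.Δ5 w1=0 w0=0 w6=1 w5=0 w3=0 w2=0 w4=0 w7=1 w8=0 clk=1
t1.Δ0 w1=0 w0=0 w6=1 w5=0 w3=0 w2=0 w4=0 w7=1 w8=0 clk=1
t1.Δ1 w1=0 w0=0 w6=1 w5=0 w3=0 w2=0 w4=0 w7=1 w8=0 clk=0
t2.Δ0 w1=0 w0=0 w6=1 w5=0 w3=0 w2=0 w4=0 w7=1 w8=0 clk=0
t2.Δ1 w1=0 w0=0 w6=1 w5=0 w3=0 w2=0 w4=0 w7=1 w8=0 clk=1
t2.Δ2 w1=0 w0=0 w6=1 w5=0 w3=1 w2=0 w4=0 w7=1 w8=0 clk=1
t2.Δ3 w1=0 w0=1 w6=1 w5=0 w3=1 w2=0 w4=0 w7=1 w8=0 clk=1
t2.Δ4 w1=0 w0=1 w6=1 w5=1 w3=1 w2=0 w4=0 w7=0 w8=0 clk=1
t2.Δ5 w1=0 w0=1 w6=1 w5=1 w3=1 w2=0 w4=0 w7=0 w8=1 clk=1
t3.Δ0 w1=0 w0=1 w6=1 w5=1 w3=1 w2=0 w4=0 w7=0 w8=1 clk=1
t3.Δ1 w1=0 w0=1 w6=0 w5=1 w3=1 w2=0 w4=0 w7=0 w8=1 clk=0
t3.Δ2 w1=0 w0=0 w6=0 w5=1 w3=1 w2=0 w4=0 w7=0 w8=0 clk=0
t3.Δ3 w1=0 w0=0 w6=0 w5=0 w3=1 w2=0 w4=0 w7=1 w8=0 clk=0
t3.Δ4 w1=0 w0=0 w6=0 w5=0 w3=1 w2=0 w4=0 w7=1 w8=1 clk=0
t4.Δ0 w1=0 w0=0 w6=0 w5=0 w3=1 w2=0 w4=0 w7=1 w8=1 clk=0
t4.Δ1 w1=0 w0=0 w6=0 w5=0 w3=1 w2=0 w4=0 w7=1 w8=1 clk=1
t5.Δ0 w1=0 w0=0 w6=0 w5=0 w3=1 w2=0 w4=0 w7=1 w8=1 clk=1
t5.Δ1 w1=0 w0=0 w6=1 w5=0 w3=1 w2=0 w4=0 w7=1 w8=1 clk=0
t5.Δ2 w1=0 w0=1 w6=1 w5=0 w3=1 w2=0 w4=0 w7=1 w8=0 clk=0
t5.Δ3 w1=0 w0=1 w6=1 w5=1 w3=1 w2=0 w4=0 w7=0 w8=0 clk=0
t5.Δ4 w1=0 w0=1 w6=1 w5=1 w3=1 w2=0 w4=0 w7=0 w8=1 clk=0
t6.Δ0 w1=0 w0=1 w6=1 w5=1 w3=1 w2=0 w4=0 w7=0 w8=1 clk=0
t6.Δ1 w1=0 w0=1 w6=0 w5=1 w3=1 w2=0 w4=0 w7=0 w8=1 clk=1
t6.Δ2 w1=0 w0=0 w6=0 w5=1 w3=1 w2=0 w4=0 w7=0 w8=0 clk=1
t6.Δ3 w1=0 w0=0 w6=0 w5=0 w3=1 w2=0 w4=0 w7=1 w8=0 clk=1
t6.Δ4 w1=0 w0=0 w6=0 w5=0 w3=1 w2=0 w4=0 w7=1 w8=1 clk=1
t7.Δ0 w1=0 w0=0 w6=0 w5=0 w3=1 w2=0 w4=0 w7=1 w8=1 clk=1
t7.Δ1 w1=0 w0=0 w6=0 w5=0 w3=1 w2=0 w4=0 w7=1 w8=1 clk=0
t8.Δ0 w1=0 w0=0 w6=0 w5=0 w3=1 w2=0 w4=0 w7=1 w8=1 clk=0
t8.Δ1 w1=0 w0=0 w6=1 w5=0 w3=1 w2=0 w4=0 w7=1 w8=1 clk=1
t8.Δ2 w1=0 w0=1 w6=1 w5=0 w3=0 w2=0 w4=0 w7=1 w8=0 clk=1
t8.Δ3 w1=0 w0=0 w6=1 w5=1 w3=0 w2=0 w4=0 w7=0 w8=0 clk=1
t8.Δ4 w1=0 w0=0 w6=1 w5=0 w3=0 w2=0 w4=0 w7=1 w8=1 clk=1
t8.Δ5 w1=0 w0=0 w6=1 w5=0 w3=0 w2=0 w4=0 w7=1 w8=0 clk=1
t9.Δ0 w1=0 w0=0 w6=1 w5=0 w3=0 w2=0 w4=0 w7=1 w8=0 clk=1
t9.Δ1 w1=0 w0=0 w6=0 w5=0 w3=0 w2=0 w4=0 w7=1 w8=0 clk=0
t9.Δ2 w1=0 w0=0 w6=0 w5=0 w3=0 w2=0 w4=0 w7=1 w8=1 clk=0
t10.Δ0 w1=0 w0=0 w6=0 w5=0 w3=0 w2=0 w4=0 w7=1 w8=1 clk=0
t10.Δ1 w1=0 w0=0 w6=0 w5=0 w3=0 w2=0 w4=0 w7=1 w8=1 clk=1
t10.Δ2 w1=0 w0=0 w6=0 w5=0 w3=1 w2=0 w4=0 w7=1 w8=1 clk=1
t11.Δ0 w1=0 w0=0 w6=0 w5=0 w3=1 w2=0 w4=0 w7=1 w8=1 clk=1
t11.Δ1 w1=0 w0=0 w6=0 w5=0 w3=1 w2=0 w4=0 w7=1 w8=1 clk=0

0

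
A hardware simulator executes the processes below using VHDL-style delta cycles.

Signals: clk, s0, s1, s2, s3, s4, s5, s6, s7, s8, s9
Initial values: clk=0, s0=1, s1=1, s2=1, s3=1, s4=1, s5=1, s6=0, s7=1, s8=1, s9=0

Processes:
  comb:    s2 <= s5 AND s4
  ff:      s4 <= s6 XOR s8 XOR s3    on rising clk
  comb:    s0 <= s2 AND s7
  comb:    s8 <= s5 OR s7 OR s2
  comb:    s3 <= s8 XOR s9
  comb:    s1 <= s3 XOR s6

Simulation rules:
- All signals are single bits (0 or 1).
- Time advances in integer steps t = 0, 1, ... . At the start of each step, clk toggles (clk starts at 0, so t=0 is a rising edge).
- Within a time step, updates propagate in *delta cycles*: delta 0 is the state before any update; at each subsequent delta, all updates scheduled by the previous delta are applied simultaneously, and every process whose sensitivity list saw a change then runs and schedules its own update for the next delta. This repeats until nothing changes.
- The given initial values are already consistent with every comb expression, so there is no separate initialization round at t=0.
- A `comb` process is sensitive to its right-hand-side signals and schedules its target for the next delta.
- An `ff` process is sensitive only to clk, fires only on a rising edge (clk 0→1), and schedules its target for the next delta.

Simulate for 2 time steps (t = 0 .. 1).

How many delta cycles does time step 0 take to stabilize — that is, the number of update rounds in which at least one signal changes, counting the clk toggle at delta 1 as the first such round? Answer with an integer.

4

[bits: s8,s4,s6,s5,s0,clk,s2,s9,s3,s7,s1]
t=0: Δ0=11011010111 Δ1=11011110111 Δ2=10011110111 Δ3=10011100111 Δ4=10010100111 | 4Δ
t=1: Δ0=10010100111 Δ1=10010000111 | 1Δ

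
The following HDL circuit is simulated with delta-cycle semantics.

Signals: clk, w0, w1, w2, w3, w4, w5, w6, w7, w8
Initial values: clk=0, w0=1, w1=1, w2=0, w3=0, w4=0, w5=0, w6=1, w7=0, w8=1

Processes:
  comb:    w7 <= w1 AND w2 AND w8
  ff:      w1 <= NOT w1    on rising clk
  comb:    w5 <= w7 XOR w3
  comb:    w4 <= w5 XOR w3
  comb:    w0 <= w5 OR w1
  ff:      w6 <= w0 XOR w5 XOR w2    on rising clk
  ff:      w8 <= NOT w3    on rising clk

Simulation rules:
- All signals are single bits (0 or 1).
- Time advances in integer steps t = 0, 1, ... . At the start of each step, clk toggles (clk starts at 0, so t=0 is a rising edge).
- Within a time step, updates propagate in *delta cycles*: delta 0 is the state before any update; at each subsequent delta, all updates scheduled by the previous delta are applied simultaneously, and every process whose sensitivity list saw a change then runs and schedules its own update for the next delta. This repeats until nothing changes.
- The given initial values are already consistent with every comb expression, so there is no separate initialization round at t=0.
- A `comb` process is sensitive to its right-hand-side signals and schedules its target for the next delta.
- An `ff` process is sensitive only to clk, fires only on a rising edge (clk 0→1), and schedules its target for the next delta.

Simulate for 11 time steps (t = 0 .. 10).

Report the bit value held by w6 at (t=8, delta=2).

t0.Δ0 w0=1 w5=0 clk=0 w1=1 w2=0 w3=0 w6=1 w7=0 w8=1 w4=0
t0.Δ1 w0=1 w5=0 clk=1 w1=1 w2=0 w3=0 w6=1 w7=0 w8=1 w4=0
t0.Δ2 w0=1 w5=0 clk=1 w1=0 w2=0 w3=0 w6=1 w7=0 w8=1 w4=0
t0.Δ3 w0=0 w5=0 clk=1 w1=0 w2=0 w3=0 w6=1 w7=0 w8=1 w4=0
t1.Δ0 w0=0 w5=0 clk=1 w1=0 w2=0 w3=0 w6=1 w7=0 w8=1 w4=0
t1.Δ1 w0=0 w5=0 clk=0 w1=0 w2=0 w3=0 w6=1 w7=0 w8=1 w4=0
t2.Δ0 w0=0 w5=0 clk=0 w1=0 w2=0 w3=0 w6=1 w7=0 w8=1 w4=0
t2.Δ1 w0=0 w5=0 clk=1 w1=0 w2=0 w3=0 w6=1 w7=0 w8=1 w4=0
t2.Δ2 w0=0 w5=0 clk=1 w1=1 w2=0 w3=0 w6=0 w7=0 w8=1 w4=0
t2.Δ3 w0=1 w5=0 clk=1 w1=1 w2=0 w3=0 w6=0 w7=0 w8=1 w4=0
t3.Δ0 w0=1 w5=0 clk=1 w1=1 w2=0 w3=0 w6=0 w7=0 w8=1 w4=0
t3.Δ1 w0=1 w5=0 clk=0 w1=1 w2=0 w3=0 w6=0 w7=0 w8=1 w4=0
t4.Δ0 w0=1 w5=0 clk=0 w1=1 w2=0 w3=0 w6=0 w7=0 w8=1 w4=0
t4.Δ1 w0=1 w5=0 clk=1 w1=1 w2=0 w3=0 w6=0 w7=0 w8=1 w4=0
t4.Δ2 w0=1 w5=0 clk=1 w1=0 w2=0 w3=0 w6=1 w7=0 w8=1 w4=0
t4.Δ3 w0=0 w5=0 clk=1 w1=0 w2=0 w3=0 w6=1 w7=0 w8=1 w4=0
t5.Δ0 w0=0 w5=0 clk=1 w1=0 w2=0 w3=0 w6=1 w7=0 w8=1 w4=0
t5.Δ1 w0=0 w5=0 clk=0 w1=0 w2=0 w3=0 w6=1 w7=0 w8=1 w4=0
t6.Δ0 w0=0 w5=0 clk=0 w1=0 w2=0 w3=0 w6=1 w7=0 w8=1 w4=0
t6.Δ1 w0=0 w5=0 clk=1 w1=0 w2=0 w3=0 w6=1 w7=0 w8=1 w4=0
t6.Δ2 w0=0 w5=0 clk=1 w1=1 w2=0 w3=0 w6=0 w7=0 w8=1 w4=0
t6.Δ3 w0=1 w5=0 clk=1 w1=1 w2=0 w3=0 w6=0 w7=0 w8=1 w4=0
t7.Δ0 w0=1 w5=0 clk=1 w1=1 w2=0 w3=0 w6=0 w7=0 w8=1 w4=0
t7.Δ1 w0=1 w5=0 clk=0 w1=1 w2=0 w3=0 w6=0 w7=0 w8=1 w4=0
t8.Δ0 w0=1 w5=0 clk=0 w1=1 w2=0 w3=0 w6=0 w7=0 w8=1 w4=0
t8.Δ1 w0=1 w5=0 clk=1 w1=1 w2=0 w3=0 w6=0 w7=0 w8=1 w4=0
t8.Δ2 w0=1 w5=0 clk=1 w1=0 w2=0 w3=0 w6=1 w7=0 w8=1 w4=0
t8.Δ3 w0=0 w5=0 clk=1 w1=0 w2=0 w3=0 w6=1 w7=0 w8=1 w4=0
t9.Δ0 w0=0 w5=0 clk=1 w1=0 w2=0 w3=0 w6=1 w7=0 w8=1 w4=0
t9.Δ1 w0=0 w5=0 clk=0 w1=0 w2=0 w3=0 w6=1 w7=0 w8=1 w4=0
t10.Δ0 w0=0 w5=0 clk=0 w1=0 w2=0 w3=0 w6=1 w7=0 w8=1 w4=0
t10.Δ1 w0=0 w5=0 clk=1 w1=0 w2=0 w3=0 w6=1 w7=0 w8=1 w4=0
t10.Δ2 w0=0 w5=0 clk=1 w1=1 w2=0 w3=0 w6=0 w7=0 w8=1 w4=0
t10.Δ3 w0=1 w5=0 clk=1 w1=1 w2=0 w3=0 w6=0 w7=0 w8=1 w4=0

1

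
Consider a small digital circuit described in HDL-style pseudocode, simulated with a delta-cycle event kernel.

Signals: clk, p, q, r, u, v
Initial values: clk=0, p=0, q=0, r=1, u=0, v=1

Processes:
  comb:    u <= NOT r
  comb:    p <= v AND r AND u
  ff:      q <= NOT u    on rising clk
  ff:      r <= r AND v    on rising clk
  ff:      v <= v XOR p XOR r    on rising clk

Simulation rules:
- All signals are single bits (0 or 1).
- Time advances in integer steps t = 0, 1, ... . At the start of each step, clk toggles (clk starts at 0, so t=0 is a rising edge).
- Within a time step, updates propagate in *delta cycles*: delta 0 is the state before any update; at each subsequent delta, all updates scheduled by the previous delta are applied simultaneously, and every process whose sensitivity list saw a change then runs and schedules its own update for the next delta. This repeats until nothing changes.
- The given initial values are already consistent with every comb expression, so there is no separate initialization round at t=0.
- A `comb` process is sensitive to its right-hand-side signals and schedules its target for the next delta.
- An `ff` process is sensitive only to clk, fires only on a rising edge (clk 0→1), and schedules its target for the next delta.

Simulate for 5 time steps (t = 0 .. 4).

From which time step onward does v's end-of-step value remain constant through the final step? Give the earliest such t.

t0.Δ0 v=1 q=0 p=0 r=1 clk=0 u=0
t0.Δ1 v=1 q=0 p=0 r=1 clk=1 u=0
t0.Δ2 v=0 q=1 p=0 r=1 clk=1 u=0
t1.Δ0 v=0 q=1 p=0 r=1 clk=1 u=0
t1.Δ1 v=0 q=1 p=0 r=1 clk=0 u=0
t2.Δ0 v=0 q=1 p=0 r=1 clk=0 u=0
t2.Δ1 v=0 q=1 p=0 r=1 clk=1 u=0
t2.Δ2 v=1 q=1 p=0 r=0 clk=1 u=0
t2.Δ3 v=1 q=1 p=0 r=0 clk=1 u=1
t3.Δ0 v=1 q=1 p=0 r=0 clk=1 u=1
t3.Δ1 v=1 q=1 p=0 r=0 clk=0 u=1
t4.Δ0 v=1 q=1 p=0 r=0 clk=0 u=1
t4.Δ1 v=1 q=1 p=0 r=0 clk=1 u=1
t4.Δ2 v=1 q=0 p=0 r=0 clk=1 u=1

2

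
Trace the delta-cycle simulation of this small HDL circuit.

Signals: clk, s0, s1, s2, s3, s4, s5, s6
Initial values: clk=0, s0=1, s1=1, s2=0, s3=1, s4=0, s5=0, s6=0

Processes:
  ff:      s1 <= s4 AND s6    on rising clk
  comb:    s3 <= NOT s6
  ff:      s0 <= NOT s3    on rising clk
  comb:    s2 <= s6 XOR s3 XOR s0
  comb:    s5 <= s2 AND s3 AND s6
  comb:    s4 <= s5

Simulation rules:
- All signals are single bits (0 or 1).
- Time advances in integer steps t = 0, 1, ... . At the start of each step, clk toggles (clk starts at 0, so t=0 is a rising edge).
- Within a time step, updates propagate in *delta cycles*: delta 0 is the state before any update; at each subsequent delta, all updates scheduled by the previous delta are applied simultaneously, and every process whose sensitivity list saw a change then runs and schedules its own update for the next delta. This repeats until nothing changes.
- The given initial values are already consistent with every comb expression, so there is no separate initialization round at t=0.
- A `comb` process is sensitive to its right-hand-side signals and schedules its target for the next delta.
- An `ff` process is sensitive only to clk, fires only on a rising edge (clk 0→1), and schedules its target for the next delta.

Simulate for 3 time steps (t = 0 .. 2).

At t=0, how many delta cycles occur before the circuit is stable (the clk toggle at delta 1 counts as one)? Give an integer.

3

t0.Δ0 s0=1 s4=0 s2=0 s1=1 s5=0 clk=0 s3=1 s6=0
t0.Δ1 s0=1 s4=0 s2=0 s1=1 s5=0 clk=1 s3=1 s6=0
t0.Δ2 s0=0 s4=0 s2=0 s1=0 s5=0 clk=1 s3=1 s6=0
t0.Δ3 s0=0 s4=0 s2=1 s1=0 s5=0 clk=1 s3=1 s6=0
t1.Δ0 s0=0 s4=0 s2=1 s1=0 s5=0 clk=1 s3=1 s6=0
t1.Δ1 s0=0 s4=0 s2=1 s1=0 s5=0 clk=0 s3=1 s6=0
t2.Δ0 s0=0 s4=0 s2=1 s1=0 s5=0 clk=0 s3=1 s6=0
t2.Δ1 s0=0 s4=0 s2=1 s1=0 s5=0 clk=1 s3=1 s6=0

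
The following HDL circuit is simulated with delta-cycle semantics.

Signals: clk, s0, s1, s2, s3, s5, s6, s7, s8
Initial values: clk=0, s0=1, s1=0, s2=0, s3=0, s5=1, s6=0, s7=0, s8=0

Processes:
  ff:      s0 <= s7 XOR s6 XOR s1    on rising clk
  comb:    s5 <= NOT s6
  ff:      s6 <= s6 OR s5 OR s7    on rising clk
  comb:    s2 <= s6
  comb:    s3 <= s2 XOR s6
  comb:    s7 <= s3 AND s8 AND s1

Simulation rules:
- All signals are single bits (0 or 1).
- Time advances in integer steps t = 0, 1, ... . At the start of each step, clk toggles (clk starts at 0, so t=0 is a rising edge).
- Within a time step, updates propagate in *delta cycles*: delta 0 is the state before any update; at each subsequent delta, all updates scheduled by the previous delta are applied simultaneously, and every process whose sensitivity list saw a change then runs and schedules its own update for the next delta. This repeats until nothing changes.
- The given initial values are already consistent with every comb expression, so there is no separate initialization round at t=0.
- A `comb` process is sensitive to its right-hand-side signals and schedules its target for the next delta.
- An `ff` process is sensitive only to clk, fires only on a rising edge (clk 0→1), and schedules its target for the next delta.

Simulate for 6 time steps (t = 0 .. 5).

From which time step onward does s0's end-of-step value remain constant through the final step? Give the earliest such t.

2

[bits: s7,s0,s1,s8,s6,s3,s5,clk,s2]
t=0: Δ0=010000100 Δ1=010000110 Δ2=000010110 Δ3=000011011 Δ4=000010011 | 4Δ
t=1: Δ0=000010011 Δ1=000010001 | 1Δ
t=2: Δ0=000010001 Δ1=000010011 Δ2=010010011 | 2Δ
t=3: Δ0=010010011 Δ1=010010001 | 1Δ
t=4: Δ0=010010001 Δ1=010010011 | 1Δ
t=5: Δ0=010010011 Δ1=010010001 | 1Δ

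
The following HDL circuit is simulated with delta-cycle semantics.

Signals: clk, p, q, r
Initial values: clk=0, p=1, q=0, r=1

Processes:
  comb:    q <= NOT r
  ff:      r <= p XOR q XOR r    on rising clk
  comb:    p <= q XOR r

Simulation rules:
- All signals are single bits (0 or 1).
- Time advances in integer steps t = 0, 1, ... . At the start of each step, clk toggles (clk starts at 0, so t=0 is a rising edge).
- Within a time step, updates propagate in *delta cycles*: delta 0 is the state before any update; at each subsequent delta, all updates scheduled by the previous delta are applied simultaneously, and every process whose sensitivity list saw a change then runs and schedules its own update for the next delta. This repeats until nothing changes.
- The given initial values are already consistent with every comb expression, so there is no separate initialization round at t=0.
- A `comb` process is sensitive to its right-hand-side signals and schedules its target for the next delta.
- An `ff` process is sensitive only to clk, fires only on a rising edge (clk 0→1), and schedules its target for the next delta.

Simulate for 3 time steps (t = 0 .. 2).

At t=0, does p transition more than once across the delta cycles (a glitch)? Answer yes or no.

[bits: p,q,clk,r]
t=0: Δ0=1001 Δ1=1011 Δ2=1010 Δ3=0110 Δ4=1110 | 4Δ
t=1: Δ0=1110 Δ1=1100 | 1Δ
t=2: Δ0=1100 Δ1=1110 | 1Δ

yes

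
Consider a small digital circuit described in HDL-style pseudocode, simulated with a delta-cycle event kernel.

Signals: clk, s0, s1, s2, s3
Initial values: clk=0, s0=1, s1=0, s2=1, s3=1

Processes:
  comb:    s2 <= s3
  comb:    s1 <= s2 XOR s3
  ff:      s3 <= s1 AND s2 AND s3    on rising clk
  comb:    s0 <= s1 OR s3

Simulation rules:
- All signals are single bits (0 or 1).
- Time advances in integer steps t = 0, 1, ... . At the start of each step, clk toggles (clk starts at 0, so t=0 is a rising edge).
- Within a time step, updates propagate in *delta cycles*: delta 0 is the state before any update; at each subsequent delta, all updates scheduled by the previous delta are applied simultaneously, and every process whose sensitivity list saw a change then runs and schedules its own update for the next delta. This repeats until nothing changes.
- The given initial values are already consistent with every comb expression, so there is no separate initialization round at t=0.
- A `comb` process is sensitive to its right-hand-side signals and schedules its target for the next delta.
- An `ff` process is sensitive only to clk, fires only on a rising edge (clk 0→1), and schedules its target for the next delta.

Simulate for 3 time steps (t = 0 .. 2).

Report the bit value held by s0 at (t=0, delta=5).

t0.Δ0 s3=1 s2=1 s1=0 s0=1 clk=0
t0.Δ1 s3=1 s2=1 s1=0 s0=1 clk=1
t0.Δ2 s3=0 s2=1 s1=0 s0=1 clk=1
t0.Δ3 s3=0 s2=0 s1=1 s0=0 clk=1
t0.Δ4 s3=0 s2=0 s1=0 s0=1 clk=1
t0.Δ5 s3=0 s2=0 s1=0 s0=0 clk=1
t1.Δ0 s3=0 s2=0 s1=0 s0=0 clk=1
t1.Δ1 s3=0 s2=0 s1=0 s0=0 clk=0
t2.Δ0 s3=0 s2=0 s1=0 s0=0 clk=0
t2.Δ1 s3=0 s2=0 s1=0 s0=0 clk=1

0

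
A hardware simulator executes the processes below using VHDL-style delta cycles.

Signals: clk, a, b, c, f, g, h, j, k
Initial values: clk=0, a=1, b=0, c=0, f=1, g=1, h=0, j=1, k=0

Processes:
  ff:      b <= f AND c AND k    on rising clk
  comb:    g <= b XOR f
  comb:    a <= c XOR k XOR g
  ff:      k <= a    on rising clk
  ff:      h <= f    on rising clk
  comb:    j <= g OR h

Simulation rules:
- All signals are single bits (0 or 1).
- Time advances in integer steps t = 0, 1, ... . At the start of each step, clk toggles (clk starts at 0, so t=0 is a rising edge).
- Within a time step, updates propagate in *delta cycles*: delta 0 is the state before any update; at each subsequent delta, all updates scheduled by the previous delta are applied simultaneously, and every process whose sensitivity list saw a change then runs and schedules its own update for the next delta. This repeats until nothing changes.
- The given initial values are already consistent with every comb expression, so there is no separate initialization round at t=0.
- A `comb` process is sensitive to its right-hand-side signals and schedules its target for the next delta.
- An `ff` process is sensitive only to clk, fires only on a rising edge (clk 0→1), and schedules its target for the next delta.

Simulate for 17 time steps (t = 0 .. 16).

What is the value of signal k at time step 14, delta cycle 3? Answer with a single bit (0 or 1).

[bits: clk,c,g,j,k,b,h,f,a]
t=0: Δ0=001100011 Δ1=101100011 Δ2=101110111 Δ3=101110110 | 3Δ
t=1: Δ0=101110110 Δ1=001110110 | 1Δ
t=2: Δ0=001110110 Δ1=101110110 Δ2=101100110 Δ3=101100111 | 3Δ
t=3: Δ0=101100111 Δ1=001100111 | 1Δ
t=4: Δ0=001100111 Δ1=101100111 Δ2=101110111 Δ3=101110110 | 3Δ
t=5: Δ0=101110110 Δ1=001110110 | 1Δ
t=6: Δ0=001110110 Δ1=101110110 Δ2=101100110 Δ3=101100111 | 3Δ
t=7: Δ0=101100111 Δ1=001100111 | 1Δ
t=8: Δ0=001100111 Δ1=101100111 Δ2=101110111 Δ3=101110110 | 3Δ
t=9: Δ0=101110110 Δ1=001110110 | 1Δ
t=10: Δ0=001110110 Δ1=101110110 Δ2=101100110 Δ3=101100111 | 3Δ
t=11: Δ0=101100111 Δ1=001100111 | 1Δ
t=12: Δ0=001100111 Δ1=101100111 Δ2=101110111 Δ3=101110110 | 3Δ
t=13: Δ0=101110110 Δ1=001110110 | 1Δ
t=14: Δ0=001110110 Δ1=101110110 Δ2=101100110 Δ3=101100111 | 3Δ
t=15: Δ0=101100111 Δ1=001100111 | 1Δ
t=16: Δ0=001100111 Δ1=101100111 Δ2=101110111 Δ3=101110110 | 3Δ

0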